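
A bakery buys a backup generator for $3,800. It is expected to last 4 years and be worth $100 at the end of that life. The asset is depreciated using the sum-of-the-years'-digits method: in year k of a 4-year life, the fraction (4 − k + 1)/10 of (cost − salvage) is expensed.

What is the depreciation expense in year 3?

$740

Depreciable base = $3,800 − $100 = $3,700.
Sum of the years' digits = 4+3+2+1 = 10.
Year 1: $3,700 × 4/10 = $1,480. Book value $2,320.
Year 2: $3,700 × 3/10 = $1,110. Book value $1,210.
Year 3: $3,700 × 2/10 = $740. Book value $470.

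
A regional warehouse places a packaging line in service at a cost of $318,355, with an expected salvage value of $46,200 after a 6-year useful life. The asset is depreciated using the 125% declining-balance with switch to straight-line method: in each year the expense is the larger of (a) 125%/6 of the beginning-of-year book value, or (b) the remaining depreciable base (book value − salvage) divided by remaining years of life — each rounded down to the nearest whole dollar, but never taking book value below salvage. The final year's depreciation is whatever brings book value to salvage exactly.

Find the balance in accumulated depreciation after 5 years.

$234,902

Depreciable base = $318,355 − $46,200 = $272,155.
Year 1: DB = ⌊$318,355 × 125%/6⌋ = $66,323; SL = ⌊$272,155/6⌋ = $45,359 → take DB $66,323. Book value $252,032.
Year 2: DB = ⌊$252,032 × 125%/6⌋ = $52,506; SL = ⌊$205,832/5⌋ = $41,166 → take DB $52,506. Book value $199,526.
Year 3: DB = ⌊$199,526 × 125%/6⌋ = $41,567; SL = ⌊$153,326/4⌋ = $38,331 → take DB $41,567. Book value $157,959.
Year 4: DB = ⌊$157,959 × 125%/6⌋ = $32,908; SL = ⌊$111,759/3⌋ = $37,253 → take SL $37,253. Book value $120,706.
Year 5: DB = ⌊$120,706 × 125%/6⌋ = $25,147; SL = ⌊$74,506/2⌋ = $37,253 → take SL $37,253. Book value $83,453.
Accumulated through year 5 = $318,355 − $83,453 = $234,902.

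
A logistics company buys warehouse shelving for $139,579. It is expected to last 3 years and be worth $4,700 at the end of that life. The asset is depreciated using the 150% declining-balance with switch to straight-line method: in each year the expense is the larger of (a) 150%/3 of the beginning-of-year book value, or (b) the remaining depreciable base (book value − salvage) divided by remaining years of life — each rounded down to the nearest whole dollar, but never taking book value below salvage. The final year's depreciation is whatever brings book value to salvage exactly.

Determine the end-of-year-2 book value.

Depreciable base = $139,579 − $4,700 = $134,879.
Year 1: DB = ⌊$139,579 × 150%/3⌋ = $69,789; SL = ⌊$134,879/3⌋ = $44,959 → take DB $69,789. Book value $69,790.
Year 2: DB = ⌊$69,790 × 150%/3⌋ = $34,895; SL = ⌊$65,090/2⌋ = $32,545 → take DB $34,895. Book value $34,895.

$34,895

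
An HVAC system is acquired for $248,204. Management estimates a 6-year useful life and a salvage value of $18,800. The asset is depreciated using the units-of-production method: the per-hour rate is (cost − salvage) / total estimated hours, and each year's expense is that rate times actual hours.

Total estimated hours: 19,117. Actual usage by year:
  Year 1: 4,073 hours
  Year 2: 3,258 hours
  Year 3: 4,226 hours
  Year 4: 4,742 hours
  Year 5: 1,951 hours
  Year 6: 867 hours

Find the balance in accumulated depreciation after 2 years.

Depreciable base = $248,204 − $18,800 = $229,404.
Rate = $229,404 / 19,117 hours = $12 per hour.
Year 1: 4,073 × $12 = $48,876. Book value $199,328.
Year 2: 3,258 × $12 = $39,096. Book value $160,232.
Accumulated through year 2 = $248,204 − $160,232 = $87,972.

$87,972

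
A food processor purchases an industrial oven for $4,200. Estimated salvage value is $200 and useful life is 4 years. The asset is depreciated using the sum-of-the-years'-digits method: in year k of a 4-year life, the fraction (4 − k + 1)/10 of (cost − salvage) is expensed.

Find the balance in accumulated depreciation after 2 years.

$2,800

Depreciable base = $4,200 − $200 = $4,000.
Sum of the years' digits = 4+3+2+1 = 10.
Year 1: $4,000 × 4/10 = $1,600. Book value $2,600.
Year 2: $4,000 × 3/10 = $1,200. Book value $1,400.
Accumulated through year 2 = $4,200 − $1,400 = $2,800.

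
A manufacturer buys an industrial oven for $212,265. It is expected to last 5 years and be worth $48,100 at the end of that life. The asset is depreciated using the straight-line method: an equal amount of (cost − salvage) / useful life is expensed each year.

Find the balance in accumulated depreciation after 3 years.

$98,499

Depreciable base = $212,265 − $48,100 = $164,165.
Annual expense = $164,165 / 5 = $32,833.
End of year 1: book value $179,432.
End of year 2: book value $146,599.
End of year 3: book value $113,766.
Accumulated through year 3 = $212,265 − $113,766 = $98,499.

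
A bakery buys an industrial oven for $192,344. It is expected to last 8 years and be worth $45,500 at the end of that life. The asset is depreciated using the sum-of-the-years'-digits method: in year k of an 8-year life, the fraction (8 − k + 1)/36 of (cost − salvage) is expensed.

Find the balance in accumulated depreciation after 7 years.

Depreciable base = $192,344 − $45,500 = $146,844.
Sum of the years' digits = 8+7+6+5+4+3+2+1 = 36.
Year 1: $146,844 × 8/36 = $32,632. Book value $159,712.
Year 2: $146,844 × 7/36 = $28,553. Book value $131,159.
Year 3: $146,844 × 6/36 = $24,474. Book value $106,685.
Year 4: $146,844 × 5/36 = $20,395. Book value $86,290.
Year 5: $146,844 × 4/36 = $16,316. Book value $69,974.
Year 6: $146,844 × 3/36 = $12,237. Book value $57,737.
Year 7: $146,844 × 2/36 = $8,158. Book value $49,579.
Accumulated through year 7 = $192,344 − $49,579 = $142,765.

$142,765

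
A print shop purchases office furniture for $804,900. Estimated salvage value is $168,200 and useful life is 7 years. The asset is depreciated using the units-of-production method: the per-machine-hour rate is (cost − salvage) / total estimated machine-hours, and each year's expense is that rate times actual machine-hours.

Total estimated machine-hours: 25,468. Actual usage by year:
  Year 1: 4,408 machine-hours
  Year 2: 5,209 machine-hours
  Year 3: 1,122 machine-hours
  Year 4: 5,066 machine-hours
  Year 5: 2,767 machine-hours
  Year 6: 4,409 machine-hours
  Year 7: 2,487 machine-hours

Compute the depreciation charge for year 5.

Depreciable base = $804,900 − $168,200 = $636,700.
Rate = $636,700 / 25,468 machine-hours = $25 per machine-hour.
Year 1: 4,408 × $25 = $110,200. Book value $694,700.
Year 2: 5,209 × $25 = $130,225. Book value $564,475.
Year 3: 1,122 × $25 = $28,050. Book value $536,425.
Year 4: 5,066 × $25 = $126,650. Book value $409,775.
Year 5: 2,767 × $25 = $69,175. Book value $340,600.

$69,175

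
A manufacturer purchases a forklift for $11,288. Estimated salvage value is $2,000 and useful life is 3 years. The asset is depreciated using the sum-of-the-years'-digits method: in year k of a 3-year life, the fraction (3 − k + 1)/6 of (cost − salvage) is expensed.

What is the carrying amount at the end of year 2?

$3,548

Depreciable base = $11,288 − $2,000 = $9,288.
Sum of the years' digits = 3+2+1 = 6.
Year 1: $9,288 × 3/6 = $4,644. Book value $6,644.
Year 2: $9,288 × 2/6 = $3,096. Book value $3,548.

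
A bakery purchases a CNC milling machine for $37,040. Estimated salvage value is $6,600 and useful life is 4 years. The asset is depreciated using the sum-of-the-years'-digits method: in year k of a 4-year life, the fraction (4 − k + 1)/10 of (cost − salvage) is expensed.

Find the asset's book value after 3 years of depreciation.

Depreciable base = $37,040 − $6,600 = $30,440.
Sum of the years' digits = 4+3+2+1 = 10.
Year 1: $30,440 × 4/10 = $12,176. Book value $24,864.
Year 2: $30,440 × 3/10 = $9,132. Book value $15,732.
Year 3: $30,440 × 2/10 = $6,088. Book value $9,644.

$9,644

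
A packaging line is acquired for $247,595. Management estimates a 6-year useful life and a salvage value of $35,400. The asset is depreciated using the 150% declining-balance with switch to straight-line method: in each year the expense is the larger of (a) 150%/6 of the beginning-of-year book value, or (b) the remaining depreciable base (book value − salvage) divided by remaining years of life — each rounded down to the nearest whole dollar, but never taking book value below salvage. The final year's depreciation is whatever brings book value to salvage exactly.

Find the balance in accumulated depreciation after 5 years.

$190,724

Depreciable base = $247,595 − $35,400 = $212,195.
Year 1: DB = ⌊$247,595 × 150%/6⌋ = $61,898; SL = ⌊$212,195/6⌋ = $35,365 → take DB $61,898. Book value $185,697.
Year 2: DB = ⌊$185,697 × 150%/6⌋ = $46,424; SL = ⌊$150,297/5⌋ = $30,059 → take DB $46,424. Book value $139,273.
Year 3: DB = ⌊$139,273 × 150%/6⌋ = $34,818; SL = ⌊$103,873/4⌋ = $25,968 → take DB $34,818. Book value $104,455.
Year 4: DB = ⌊$104,455 × 150%/6⌋ = $26,113; SL = ⌊$69,055/3⌋ = $23,018 → take DB $26,113. Book value $78,342.
Year 5: DB = ⌊$78,342 × 150%/6⌋ = $19,585; SL = ⌊$42,942/2⌋ = $21,471 → take SL $21,471. Book value $56,871.
Accumulated through year 5 = $247,595 − $56,871 = $190,724.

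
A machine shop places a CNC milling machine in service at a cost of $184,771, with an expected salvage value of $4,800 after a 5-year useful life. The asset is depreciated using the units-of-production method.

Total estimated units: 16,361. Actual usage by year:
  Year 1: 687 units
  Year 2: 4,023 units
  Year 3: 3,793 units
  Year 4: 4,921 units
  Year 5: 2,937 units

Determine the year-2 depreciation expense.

Depreciable base = $184,771 − $4,800 = $179,971.
Rate = $179,971 / 16,361 units = $11 per unit.
Year 1: 687 × $11 = $7,557. Book value $177,214.
Year 2: 4,023 × $11 = $44,253. Book value $132,961.

$44,253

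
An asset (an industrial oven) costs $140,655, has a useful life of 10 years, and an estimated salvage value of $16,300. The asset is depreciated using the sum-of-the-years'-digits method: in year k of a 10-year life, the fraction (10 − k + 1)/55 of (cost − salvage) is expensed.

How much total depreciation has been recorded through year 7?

Depreciable base = $140,655 − $16,300 = $124,355.
Sum of the years' digits = 10+9+8+7+6+5+4+3+2+1 = 55.
Year 1: $124,355 × 10/55 = $22,610. Book value $118,045.
Year 2: $124,355 × 9/55 = $20,349. Book value $97,696.
Year 3: $124,355 × 8/55 = $18,088. Book value $79,608.
Year 4: $124,355 × 7/55 = $15,827. Book value $63,781.
Year 5: $124,355 × 6/55 = $13,566. Book value $50,215.
Year 6: $124,355 × 5/55 = $11,305. Book value $38,910.
Year 7: $124,355 × 4/55 = $9,044. Book value $29,866.
Accumulated through year 7 = $140,655 − $29,866 = $110,789.

$110,789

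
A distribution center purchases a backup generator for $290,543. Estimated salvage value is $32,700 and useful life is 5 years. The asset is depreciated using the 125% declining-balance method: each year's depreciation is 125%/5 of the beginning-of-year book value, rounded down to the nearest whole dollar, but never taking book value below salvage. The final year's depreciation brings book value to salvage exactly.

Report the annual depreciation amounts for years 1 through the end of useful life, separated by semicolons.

Depreciable base = $290,543 − $32,700 = $257,843.
Year 1: ⌊$290,543 × 125%/5⌋ = $72,635. Book value $217,908.
Year 2: ⌊$217,908 × 125%/5⌋ = $54,477. Book value $163,431.
Year 3: ⌊$163,431 × 125%/5⌋ = $40,857. Book value $122,574.
Year 4: ⌊$122,574 × 125%/5⌋ = $30,643. Book value $91,931.
Year 5 (final): $91,931 − $32,700 = $59,231. Book value $32,700.

$72,635; $54,477; $40,857; $30,643; $59,231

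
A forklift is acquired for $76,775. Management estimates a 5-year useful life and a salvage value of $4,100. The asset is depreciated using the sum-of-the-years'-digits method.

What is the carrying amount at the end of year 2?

$33,170

Depreciable base = $76,775 − $4,100 = $72,675.
Sum of the years' digits = 5+4+3+2+1 = 15.
Year 1: $72,675 × 5/15 = $24,225. Book value $52,550.
Year 2: $72,675 × 4/15 = $19,380. Book value $33,170.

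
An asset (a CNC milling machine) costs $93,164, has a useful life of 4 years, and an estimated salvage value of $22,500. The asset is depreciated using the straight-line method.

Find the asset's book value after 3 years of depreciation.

$40,166

Depreciable base = $93,164 − $22,500 = $70,664.
Annual expense = $70,664 / 4 = $17,666.
End of year 1: book value $75,498.
End of year 2: book value $57,832.
End of year 3: book value $40,166.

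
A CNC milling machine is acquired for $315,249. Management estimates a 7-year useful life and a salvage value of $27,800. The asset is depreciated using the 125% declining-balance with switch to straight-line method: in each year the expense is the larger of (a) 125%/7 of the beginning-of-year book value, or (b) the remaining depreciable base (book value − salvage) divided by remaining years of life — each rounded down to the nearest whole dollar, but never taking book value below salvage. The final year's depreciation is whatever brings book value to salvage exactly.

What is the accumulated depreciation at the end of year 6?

Depreciable base = $315,249 − $27,800 = $287,449.
Year 1: DB = ⌊$315,249 × 125%/7⌋ = $56,294; SL = ⌊$287,449/7⌋ = $41,064 → take DB $56,294. Book value $258,955.
Year 2: DB = ⌊$258,955 × 125%/7⌋ = $46,241; SL = ⌊$231,155/6⌋ = $38,525 → take DB $46,241. Book value $212,714.
Year 3: DB = ⌊$212,714 × 125%/7⌋ = $37,984; SL = ⌊$184,914/5⌋ = $36,982 → take DB $37,984. Book value $174,730.
Year 4: DB = ⌊$174,730 × 125%/7⌋ = $31,201; SL = ⌊$146,930/4⌋ = $36,732 → take SL $36,732. Book value $137,998.
Year 5: DB = ⌊$137,998 × 125%/7⌋ = $24,642; SL = ⌊$110,198/3⌋ = $36,732 → take SL $36,732. Book value $101,266.
Year 6: DB = ⌊$101,266 × 125%/7⌋ = $18,083; SL = ⌊$73,466/2⌋ = $36,733 → take SL $36,733. Book value $64,533.
Accumulated through year 6 = $315,249 − $64,533 = $250,716.

$250,716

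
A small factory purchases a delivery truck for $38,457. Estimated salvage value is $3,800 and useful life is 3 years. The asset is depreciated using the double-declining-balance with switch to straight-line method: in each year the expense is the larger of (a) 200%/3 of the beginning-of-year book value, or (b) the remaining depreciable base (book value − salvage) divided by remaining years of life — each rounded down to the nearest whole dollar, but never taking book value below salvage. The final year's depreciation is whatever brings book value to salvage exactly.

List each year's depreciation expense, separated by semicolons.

$25,638; $8,546; $473

Depreciable base = $38,457 − $3,800 = $34,657.
Year 1: DB = ⌊$38,457 × 200%/3⌋ = $25,638; SL = ⌊$34,657/3⌋ = $11,552 → take DB $25,638. Book value $12,819.
Year 2: DB = ⌊$12,819 × 200%/3⌋ = $8,546; SL = ⌊$9,019/2⌋ = $4,509 → take DB $8,546. Book value $4,273.
Year 3 (final): $4,273 − $3,800 = $473. Book value $3,800.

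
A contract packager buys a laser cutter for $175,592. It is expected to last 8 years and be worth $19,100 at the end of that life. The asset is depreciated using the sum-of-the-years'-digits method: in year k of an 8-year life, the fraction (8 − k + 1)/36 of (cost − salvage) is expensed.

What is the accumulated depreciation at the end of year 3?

$91,287

Depreciable base = $175,592 − $19,100 = $156,492.
Sum of the years' digits = 8+7+6+5+4+3+2+1 = 36.
Year 1: $156,492 × 8/36 = $34,776. Book value $140,816.
Year 2: $156,492 × 7/36 = $30,429. Book value $110,387.
Year 3: $156,492 × 6/36 = $26,082. Book value $84,305.
Accumulated through year 3 = $175,592 − $84,305 = $91,287.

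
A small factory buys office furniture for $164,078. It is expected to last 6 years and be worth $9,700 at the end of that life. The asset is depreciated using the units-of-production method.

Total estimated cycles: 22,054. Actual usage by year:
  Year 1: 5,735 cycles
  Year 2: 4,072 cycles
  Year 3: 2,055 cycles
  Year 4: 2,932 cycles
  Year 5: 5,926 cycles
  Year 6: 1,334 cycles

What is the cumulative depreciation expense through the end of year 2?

Depreciable base = $164,078 − $9,700 = $154,378.
Rate = $154,378 / 22,054 cycles = $7 per cycle.
Year 1: 5,735 × $7 = $40,145. Book value $123,933.
Year 2: 4,072 × $7 = $28,504. Book value $95,429.
Accumulated through year 2 = $164,078 − $95,429 = $68,649.

$68,649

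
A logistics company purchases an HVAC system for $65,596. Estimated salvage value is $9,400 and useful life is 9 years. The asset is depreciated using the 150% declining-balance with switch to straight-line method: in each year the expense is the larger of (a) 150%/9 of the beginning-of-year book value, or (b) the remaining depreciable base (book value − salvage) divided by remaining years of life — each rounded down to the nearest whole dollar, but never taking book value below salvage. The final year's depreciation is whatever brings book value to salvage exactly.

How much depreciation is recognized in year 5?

Depreciable base = $65,596 − $9,400 = $56,196.
Year 1: DB = ⌊$65,596 × 150%/9⌋ = $10,932; SL = ⌊$56,196/9⌋ = $6,244 → take DB $10,932. Book value $54,664.
Year 2: DB = ⌊$54,664 × 150%/9⌋ = $9,110; SL = ⌊$45,264/8⌋ = $5,658 → take DB $9,110. Book value $45,554.
Year 3: DB = ⌊$45,554 × 150%/9⌋ = $7,592; SL = ⌊$36,154/7⌋ = $5,164 → take DB $7,592. Book value $37,962.
Year 4: DB = ⌊$37,962 × 150%/9⌋ = $6,327; SL = ⌊$28,562/6⌋ = $4,760 → take DB $6,327. Book value $31,635.
Year 5: DB = ⌊$31,635 × 150%/9⌋ = $5,272; SL = ⌊$22,235/5⌋ = $4,447 → take DB $5,272. Book value $26,363.

$5,272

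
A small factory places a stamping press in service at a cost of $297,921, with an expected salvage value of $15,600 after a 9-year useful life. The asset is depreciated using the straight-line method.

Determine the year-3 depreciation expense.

$31,369

Depreciable base = $297,921 − $15,600 = $282,321.
Annual expense = $282,321 / 9 = $31,369.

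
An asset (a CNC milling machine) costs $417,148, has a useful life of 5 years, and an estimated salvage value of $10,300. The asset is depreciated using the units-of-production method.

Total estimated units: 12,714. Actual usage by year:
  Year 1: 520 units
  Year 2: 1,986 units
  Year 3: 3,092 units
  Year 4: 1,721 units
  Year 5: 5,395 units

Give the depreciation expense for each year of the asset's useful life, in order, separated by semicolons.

Depreciable base = $417,148 − $10,300 = $406,848.
Rate = $406,848 / 12,714 units = $32 per unit.
Year 1: 520 × $32 = $16,640. Book value $400,508.
Year 2: 1,986 × $32 = $63,552. Book value $336,956.
Year 3: 3,092 × $32 = $98,944. Book value $238,012.
Year 4: 1,721 × $32 = $55,072. Book value $182,940.
Year 5: 5,395 × $32 = $172,640. Book value $10,300.

$16,640; $63,552; $98,944; $55,072; $172,640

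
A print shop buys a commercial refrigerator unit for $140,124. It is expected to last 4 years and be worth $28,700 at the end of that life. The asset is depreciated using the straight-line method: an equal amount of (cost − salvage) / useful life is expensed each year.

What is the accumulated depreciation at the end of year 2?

Depreciable base = $140,124 − $28,700 = $111,424.
Annual expense = $111,424 / 4 = $27,856.
End of year 1: book value $112,268.
End of year 2: book value $84,412.
Accumulated through year 2 = $140,124 − $84,412 = $55,712.

$55,712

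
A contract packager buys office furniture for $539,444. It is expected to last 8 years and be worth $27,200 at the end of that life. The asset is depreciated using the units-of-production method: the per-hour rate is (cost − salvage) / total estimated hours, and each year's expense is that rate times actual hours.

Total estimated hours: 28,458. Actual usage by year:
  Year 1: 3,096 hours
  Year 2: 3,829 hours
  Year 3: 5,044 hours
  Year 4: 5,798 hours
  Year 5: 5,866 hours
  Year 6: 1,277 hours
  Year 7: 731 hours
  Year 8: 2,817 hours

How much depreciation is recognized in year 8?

Depreciable base = $539,444 − $27,200 = $512,244.
Rate = $512,244 / 28,458 hours = $18 per hour.
Year 1: 3,096 × $18 = $55,728. Book value $483,716.
Year 2: 3,829 × $18 = $68,922. Book value $414,794.
Year 3: 5,044 × $18 = $90,792. Book value $324,002.
Year 4: 5,798 × $18 = $104,364. Book value $219,638.
Year 5: 5,866 × $18 = $105,588. Book value $114,050.
Year 6: 1,277 × $18 = $22,986. Book value $91,064.
Year 7: 731 × $18 = $13,158. Book value $77,906.
Year 8: 2,817 × $18 = $50,706. Book value $27,200.

$50,706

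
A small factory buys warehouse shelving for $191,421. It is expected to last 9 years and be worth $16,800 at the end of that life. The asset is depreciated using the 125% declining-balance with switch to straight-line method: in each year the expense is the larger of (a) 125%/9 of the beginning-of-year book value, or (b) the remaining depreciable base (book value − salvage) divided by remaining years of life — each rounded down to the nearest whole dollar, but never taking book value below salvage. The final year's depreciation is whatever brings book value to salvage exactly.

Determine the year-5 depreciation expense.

Depreciable base = $191,421 − $16,800 = $174,621.
Year 1: DB = ⌊$191,421 × 125%/9⌋ = $26,586; SL = ⌊$174,621/9⌋ = $19,402 → take DB $26,586. Book value $164,835.
Year 2: DB = ⌊$164,835 × 125%/9⌋ = $22,893; SL = ⌊$148,035/8⌋ = $18,504 → take DB $22,893. Book value $141,942.
Year 3: DB = ⌊$141,942 × 125%/9⌋ = $19,714; SL = ⌊$125,142/7⌋ = $17,877 → take DB $19,714. Book value $122,228.
Year 4: DB = ⌊$122,228 × 125%/9⌋ = $16,976; SL = ⌊$105,428/6⌋ = $17,571 → take SL $17,571. Book value $104,657.
Year 5: DB = ⌊$104,657 × 125%/9⌋ = $14,535; SL = ⌊$87,857/5⌋ = $17,571 → take SL $17,571. Book value $87,086.

$17,571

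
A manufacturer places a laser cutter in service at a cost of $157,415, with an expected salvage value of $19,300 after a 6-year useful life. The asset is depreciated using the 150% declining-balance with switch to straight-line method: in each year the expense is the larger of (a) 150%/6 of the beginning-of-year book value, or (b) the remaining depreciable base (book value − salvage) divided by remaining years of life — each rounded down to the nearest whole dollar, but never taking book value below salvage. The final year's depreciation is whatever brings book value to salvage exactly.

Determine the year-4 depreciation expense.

$16,602

Depreciable base = $157,415 − $19,300 = $138,115.
Year 1: DB = ⌊$157,415 × 150%/6⌋ = $39,353; SL = ⌊$138,115/6⌋ = $23,019 → take DB $39,353. Book value $118,062.
Year 2: DB = ⌊$118,062 × 150%/6⌋ = $29,515; SL = ⌊$98,762/5⌋ = $19,752 → take DB $29,515. Book value $88,547.
Year 3: DB = ⌊$88,547 × 150%/6⌋ = $22,136; SL = ⌊$69,247/4⌋ = $17,311 → take DB $22,136. Book value $66,411.
Year 4: DB = ⌊$66,411 × 150%/6⌋ = $16,602; SL = ⌊$47,111/3⌋ = $15,703 → take DB $16,602. Book value $49,809.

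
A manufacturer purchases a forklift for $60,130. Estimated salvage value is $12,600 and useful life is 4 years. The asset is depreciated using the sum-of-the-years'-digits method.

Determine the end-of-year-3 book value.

Depreciable base = $60,130 − $12,600 = $47,530.
Sum of the years' digits = 4+3+2+1 = 10.
Year 1: $47,530 × 4/10 = $19,012. Book value $41,118.
Year 2: $47,530 × 3/10 = $14,259. Book value $26,859.
Year 3: $47,530 × 2/10 = $9,506. Book value $17,353.

$17,353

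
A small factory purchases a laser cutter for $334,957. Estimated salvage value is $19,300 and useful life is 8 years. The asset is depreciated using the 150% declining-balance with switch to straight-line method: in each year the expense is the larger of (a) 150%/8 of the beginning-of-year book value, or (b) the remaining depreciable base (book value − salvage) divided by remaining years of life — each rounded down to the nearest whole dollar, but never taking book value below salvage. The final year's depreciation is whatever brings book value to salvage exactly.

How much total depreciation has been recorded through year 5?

$220,648

Depreciable base = $334,957 − $19,300 = $315,657.
Year 1: DB = ⌊$334,957 × 150%/8⌋ = $62,804; SL = ⌊$315,657/8⌋ = $39,457 → take DB $62,804. Book value $272,153.
Year 2: DB = ⌊$272,153 × 150%/8⌋ = $51,028; SL = ⌊$252,853/7⌋ = $36,121 → take DB $51,028. Book value $221,125.
Year 3: DB = ⌊$221,125 × 150%/8⌋ = $41,460; SL = ⌊$201,825/6⌋ = $33,637 → take DB $41,460. Book value $179,665.
Year 4: DB = ⌊$179,665 × 150%/8⌋ = $33,687; SL = ⌊$160,365/5⌋ = $32,073 → take DB $33,687. Book value $145,978.
Year 5: DB = ⌊$145,978 × 150%/8⌋ = $27,370; SL = ⌊$126,678/4⌋ = $31,669 → take SL $31,669. Book value $114,309.
Accumulated through year 5 = $334,957 − $114,309 = $220,648.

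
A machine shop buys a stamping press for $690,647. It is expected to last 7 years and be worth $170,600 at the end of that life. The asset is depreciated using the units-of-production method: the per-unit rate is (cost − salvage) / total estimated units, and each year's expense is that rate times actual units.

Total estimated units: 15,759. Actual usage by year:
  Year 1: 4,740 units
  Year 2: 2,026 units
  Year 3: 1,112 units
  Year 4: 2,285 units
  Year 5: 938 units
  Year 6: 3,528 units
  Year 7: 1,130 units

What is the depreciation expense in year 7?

Depreciable base = $690,647 − $170,600 = $520,047.
Rate = $520,047 / 15,759 units = $33 per unit.
Year 1: 4,740 × $33 = $156,420. Book value $534,227.
Year 2: 2,026 × $33 = $66,858. Book value $467,369.
Year 3: 1,112 × $33 = $36,696. Book value $430,673.
Year 4: 2,285 × $33 = $75,405. Book value $355,268.
Year 5: 938 × $33 = $30,954. Book value $324,314.
Year 6: 3,528 × $33 = $116,424. Book value $207,890.
Year 7: 1,130 × $33 = $37,290. Book value $170,600.

$37,290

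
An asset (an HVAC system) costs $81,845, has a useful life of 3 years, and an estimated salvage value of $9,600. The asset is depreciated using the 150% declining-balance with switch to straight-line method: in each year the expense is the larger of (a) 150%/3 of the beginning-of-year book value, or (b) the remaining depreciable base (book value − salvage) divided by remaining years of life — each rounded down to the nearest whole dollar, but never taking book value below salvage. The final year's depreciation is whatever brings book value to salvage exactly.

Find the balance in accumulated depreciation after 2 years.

$61,383

Depreciable base = $81,845 − $9,600 = $72,245.
Year 1: DB = ⌊$81,845 × 150%/3⌋ = $40,922; SL = ⌊$72,245/3⌋ = $24,081 → take DB $40,922. Book value $40,923.
Year 2: DB = ⌊$40,923 × 150%/3⌋ = $20,461; SL = ⌊$31,323/2⌋ = $15,661 → take DB $20,461. Book value $20,462.
Accumulated through year 2 = $81,845 − $20,462 = $61,383.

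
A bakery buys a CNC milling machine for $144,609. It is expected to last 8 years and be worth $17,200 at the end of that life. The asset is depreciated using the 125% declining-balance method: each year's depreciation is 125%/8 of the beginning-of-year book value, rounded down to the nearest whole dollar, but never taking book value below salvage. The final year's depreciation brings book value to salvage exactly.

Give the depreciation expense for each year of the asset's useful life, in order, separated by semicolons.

Depreciable base = $144,609 − $17,200 = $127,409.
Year 1: ⌊$144,609 × 125%/8⌋ = $22,595. Book value $122,014.
Year 2: ⌊$122,014 × 125%/8⌋ = $19,064. Book value $102,950.
Year 3: ⌊$102,950 × 125%/8⌋ = $16,085. Book value $86,865.
Year 4: ⌊$86,865 × 125%/8⌋ = $13,572. Book value $73,293.
Year 5: ⌊$73,293 × 125%/8⌋ = $11,452. Book value $61,841.
Year 6: ⌊$61,841 × 125%/8⌋ = $9,662. Book value $52,179.
Year 7: ⌊$52,179 × 125%/8⌋ = $8,152. Book value $44,027.
Year 8 (final): $44,027 − $17,200 = $26,827. Book value $17,200.

$22,595; $19,064; $16,085; $13,572; $11,452; $9,662; $8,152; $26,827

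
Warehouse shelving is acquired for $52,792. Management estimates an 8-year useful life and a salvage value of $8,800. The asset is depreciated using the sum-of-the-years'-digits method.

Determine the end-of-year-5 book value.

$16,132

Depreciable base = $52,792 − $8,800 = $43,992.
Sum of the years' digits = 8+7+6+5+4+3+2+1 = 36.
Year 1: $43,992 × 8/36 = $9,776. Book value $43,016.
Year 2: $43,992 × 7/36 = $8,554. Book value $34,462.
Year 3: $43,992 × 6/36 = $7,332. Book value $27,130.
Year 4: $43,992 × 5/36 = $6,110. Book value $21,020.
Year 5: $43,992 × 4/36 = $4,888. Book value $16,132.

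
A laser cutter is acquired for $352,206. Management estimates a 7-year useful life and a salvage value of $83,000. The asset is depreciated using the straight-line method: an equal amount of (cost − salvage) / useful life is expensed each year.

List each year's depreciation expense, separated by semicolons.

$38,458; $38,458; $38,458; $38,458; $38,458; $38,458; $38,458

Depreciable base = $352,206 − $83,000 = $269,206.
Annual expense = $269,206 / 7 = $38,458.
End of year 1: book value $313,748.
End of year 2: book value $275,290.
End of year 3: book value $236,832.
End of year 4: book value $198,374.
End of year 5: book value $159,916.
End of year 6: book value $121,458.
End of year 7: book value $83,000.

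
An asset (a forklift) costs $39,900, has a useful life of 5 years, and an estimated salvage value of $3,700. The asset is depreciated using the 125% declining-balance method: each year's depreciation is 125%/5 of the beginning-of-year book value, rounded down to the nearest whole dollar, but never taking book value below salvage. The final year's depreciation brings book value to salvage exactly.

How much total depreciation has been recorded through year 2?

$17,456

Depreciable base = $39,900 − $3,700 = $36,200.
Year 1: ⌊$39,900 × 125%/5⌋ = $9,975. Book value $29,925.
Year 2: ⌊$29,925 × 125%/5⌋ = $7,481. Book value $22,444.
Accumulated through year 2 = $39,900 − $22,444 = $17,456.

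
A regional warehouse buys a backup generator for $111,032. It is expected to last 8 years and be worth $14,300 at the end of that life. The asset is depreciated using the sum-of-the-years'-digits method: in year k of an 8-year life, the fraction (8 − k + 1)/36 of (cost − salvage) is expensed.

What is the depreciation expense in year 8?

Depreciable base = $111,032 − $14,300 = $96,732.
Sum of the years' digits = 8+7+6+5+4+3+2+1 = 36.
Year 1: $96,732 × 8/36 = $21,496. Book value $89,536.
Year 2: $96,732 × 7/36 = $18,809. Book value $70,727.
Year 3: $96,732 × 6/36 = $16,122. Book value $54,605.
Year 4: $96,732 × 5/36 = $13,435. Book value $41,170.
Year 5: $96,732 × 4/36 = $10,748. Book value $30,422.
Year 6: $96,732 × 3/36 = $8,061. Book value $22,361.
Year 7: $96,732 × 2/36 = $5,374. Book value $16,987.
Year 8: $96,732 × 1/36 = $2,687. Book value $14,300.

$2,687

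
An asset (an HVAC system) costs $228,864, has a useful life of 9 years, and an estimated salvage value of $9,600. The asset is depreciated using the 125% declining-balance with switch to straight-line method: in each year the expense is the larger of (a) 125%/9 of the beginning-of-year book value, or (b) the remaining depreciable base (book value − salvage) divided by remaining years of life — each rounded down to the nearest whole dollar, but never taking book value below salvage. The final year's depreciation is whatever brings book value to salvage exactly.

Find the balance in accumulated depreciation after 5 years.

Depreciable base = $228,864 − $9,600 = $219,264.
Year 1: DB = ⌊$228,864 × 125%/9⌋ = $31,786; SL = ⌊$219,264/9⌋ = $24,362 → take DB $31,786. Book value $197,078.
Year 2: DB = ⌊$197,078 × 125%/9⌋ = $27,371; SL = ⌊$187,478/8⌋ = $23,434 → take DB $27,371. Book value $169,707.
Year 3: DB = ⌊$169,707 × 125%/9⌋ = $23,570; SL = ⌊$160,107/7⌋ = $22,872 → take DB $23,570. Book value $146,137.
Year 4: DB = ⌊$146,137 × 125%/9⌋ = $20,296; SL = ⌊$136,537/6⌋ = $22,756 → take SL $22,756. Book value $123,381.
Year 5: DB = ⌊$123,381 × 125%/9⌋ = $17,136; SL = ⌊$113,781/5⌋ = $22,756 → take SL $22,756. Book value $100,625.
Accumulated through year 5 = $228,864 − $100,625 = $128,239.

$128,239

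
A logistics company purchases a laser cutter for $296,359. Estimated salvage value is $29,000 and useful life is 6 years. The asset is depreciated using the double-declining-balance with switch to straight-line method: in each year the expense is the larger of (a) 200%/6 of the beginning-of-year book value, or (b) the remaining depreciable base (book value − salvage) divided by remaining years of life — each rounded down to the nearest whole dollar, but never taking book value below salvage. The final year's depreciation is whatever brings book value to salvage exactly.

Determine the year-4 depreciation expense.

$29,270

Depreciable base = $296,359 − $29,000 = $267,359.
Year 1: DB = ⌊$296,359 × 200%/6⌋ = $98,786; SL = ⌊$267,359/6⌋ = $44,559 → take DB $98,786. Book value $197,573.
Year 2: DB = ⌊$197,573 × 200%/6⌋ = $65,857; SL = ⌊$168,573/5⌋ = $33,714 → take DB $65,857. Book value $131,716.
Year 3: DB = ⌊$131,716 × 200%/6⌋ = $43,905; SL = ⌊$102,716/4⌋ = $25,679 → take DB $43,905. Book value $87,811.
Year 4: DB = ⌊$87,811 × 200%/6⌋ = $29,270; SL = ⌊$58,811/3⌋ = $19,603 → take DB $29,270. Book value $58,541.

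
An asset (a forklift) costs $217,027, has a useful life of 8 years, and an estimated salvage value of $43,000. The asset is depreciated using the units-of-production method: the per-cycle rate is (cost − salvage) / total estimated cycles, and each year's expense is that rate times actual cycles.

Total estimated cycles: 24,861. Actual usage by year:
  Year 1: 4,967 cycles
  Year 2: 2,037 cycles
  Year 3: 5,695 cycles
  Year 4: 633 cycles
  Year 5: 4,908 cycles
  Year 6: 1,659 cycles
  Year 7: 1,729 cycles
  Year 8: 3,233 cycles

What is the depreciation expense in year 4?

$4,431

Depreciable base = $217,027 − $43,000 = $174,027.
Rate = $174,027 / 24,861 cycles = $7 per cycle.
Year 1: 4,967 × $7 = $34,769. Book value $182,258.
Year 2: 2,037 × $7 = $14,259. Book value $167,999.
Year 3: 5,695 × $7 = $39,865. Book value $128,134.
Year 4: 633 × $7 = $4,431. Book value $123,703.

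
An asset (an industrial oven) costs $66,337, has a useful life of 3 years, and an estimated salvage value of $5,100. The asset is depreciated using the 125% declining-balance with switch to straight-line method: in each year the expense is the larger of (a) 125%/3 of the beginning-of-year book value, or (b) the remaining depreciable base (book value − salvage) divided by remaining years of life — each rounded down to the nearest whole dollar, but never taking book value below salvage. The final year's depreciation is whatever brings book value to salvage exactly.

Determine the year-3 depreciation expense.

$16,799

Depreciable base = $66,337 − $5,100 = $61,237.
Year 1: DB = ⌊$66,337 × 125%/3⌋ = $27,640; SL = ⌊$61,237/3⌋ = $20,412 → take DB $27,640. Book value $38,697.
Year 2: DB = ⌊$38,697 × 125%/3⌋ = $16,123; SL = ⌊$33,597/2⌋ = $16,798 → take SL $16,798. Book value $21,899.
Year 3 (final): $21,899 − $5,100 = $16,799. Book value $5,100.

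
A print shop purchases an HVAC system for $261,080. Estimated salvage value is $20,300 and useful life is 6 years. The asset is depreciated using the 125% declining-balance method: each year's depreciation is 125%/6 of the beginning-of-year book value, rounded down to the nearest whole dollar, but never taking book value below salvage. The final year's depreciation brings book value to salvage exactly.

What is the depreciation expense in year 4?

$26,987

Depreciable base = $261,080 − $20,300 = $240,780.
Year 1: ⌊$261,080 × 125%/6⌋ = $54,391. Book value $206,689.
Year 2: ⌊$206,689 × 125%/6⌋ = $43,060. Book value $163,629.
Year 3: ⌊$163,629 × 125%/6⌋ = $34,089. Book value $129,540.
Year 4: ⌊$129,540 × 125%/6⌋ = $26,987. Book value $102,553.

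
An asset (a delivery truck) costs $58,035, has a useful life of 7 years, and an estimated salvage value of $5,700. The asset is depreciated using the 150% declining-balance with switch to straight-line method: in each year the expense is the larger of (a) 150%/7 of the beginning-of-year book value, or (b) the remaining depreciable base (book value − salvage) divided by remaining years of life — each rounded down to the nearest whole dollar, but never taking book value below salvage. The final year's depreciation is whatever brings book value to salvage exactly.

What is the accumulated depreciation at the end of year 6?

Depreciable base = $58,035 − $5,700 = $52,335.
Year 1: DB = ⌊$58,035 × 150%/7⌋ = $12,436; SL = ⌊$52,335/7⌋ = $7,476 → take DB $12,436. Book value $45,599.
Year 2: DB = ⌊$45,599 × 150%/7⌋ = $9,771; SL = ⌊$39,899/6⌋ = $6,649 → take DB $9,771. Book value $35,828.
Year 3: DB = ⌊$35,828 × 150%/7⌋ = $7,677; SL = ⌊$30,128/5⌋ = $6,025 → take DB $7,677. Book value $28,151.
Year 4: DB = ⌊$28,151 × 150%/7⌋ = $6,032; SL = ⌊$22,451/4⌋ = $5,612 → take DB $6,032. Book value $22,119.
Year 5: DB = ⌊$22,119 × 150%/7⌋ = $4,739; SL = ⌊$16,419/3⌋ = $5,473 → take SL $5,473. Book value $16,646.
Year 6: DB = ⌊$16,646 × 150%/7⌋ = $3,567; SL = ⌊$10,946/2⌋ = $5,473 → take SL $5,473. Book value $11,173.
Accumulated through year 6 = $58,035 − $11,173 = $46,862.

$46,862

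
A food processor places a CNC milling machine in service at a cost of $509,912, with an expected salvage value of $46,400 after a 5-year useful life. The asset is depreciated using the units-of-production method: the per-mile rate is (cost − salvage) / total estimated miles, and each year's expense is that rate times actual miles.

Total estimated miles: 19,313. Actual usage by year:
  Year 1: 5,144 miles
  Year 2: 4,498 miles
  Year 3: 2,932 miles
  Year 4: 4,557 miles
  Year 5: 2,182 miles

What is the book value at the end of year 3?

$208,136

Depreciable base = $509,912 − $46,400 = $463,512.
Rate = $463,512 / 19,313 miles = $24 per mile.
Year 1: 5,144 × $24 = $123,456. Book value $386,456.
Year 2: 4,498 × $24 = $107,952. Book value $278,504.
Year 3: 2,932 × $24 = $70,368. Book value $208,136.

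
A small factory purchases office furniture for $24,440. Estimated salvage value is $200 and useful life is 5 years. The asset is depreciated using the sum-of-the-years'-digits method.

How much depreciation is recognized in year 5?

$1,616

Depreciable base = $24,440 − $200 = $24,240.
Sum of the years' digits = 5+4+3+2+1 = 15.
Year 1: $24,240 × 5/15 = $8,080. Book value $16,360.
Year 2: $24,240 × 4/15 = $6,464. Book value $9,896.
Year 3: $24,240 × 3/15 = $4,848. Book value $5,048.
Year 4: $24,240 × 2/15 = $3,232. Book value $1,816.
Year 5: $24,240 × 1/15 = $1,616. Book value $200.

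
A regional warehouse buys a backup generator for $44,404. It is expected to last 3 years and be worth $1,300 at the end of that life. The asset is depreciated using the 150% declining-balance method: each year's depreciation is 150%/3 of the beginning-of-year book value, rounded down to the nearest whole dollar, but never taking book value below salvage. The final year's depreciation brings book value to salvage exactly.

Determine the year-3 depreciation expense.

$9,801

Depreciable base = $44,404 − $1,300 = $43,104.
Year 1: ⌊$44,404 × 150%/3⌋ = $22,202. Book value $22,202.
Year 2: ⌊$22,202 × 150%/3⌋ = $11,101. Book value $11,101.
Year 3 (final): $11,101 − $1,300 = $9,801. Book value $1,300.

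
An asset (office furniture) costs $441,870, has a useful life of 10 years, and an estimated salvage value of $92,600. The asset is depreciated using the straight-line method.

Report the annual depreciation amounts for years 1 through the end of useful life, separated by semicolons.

Depreciable base = $441,870 − $92,600 = $349,270.
Annual expense = $349,270 / 10 = $34,927.
End of year 1: book value $406,943.
End of year 2: book value $372,016.
End of year 3: book value $337,089.
End of year 4: book value $302,162.
End of year 5: book value $267,235.
End of year 6: book value $232,308.
End of year 7: book value $197,381.
End of year 8: book value $162,454.
End of year 9: book value $127,527.
End of year 10: book value $92,600.

$34,927; $34,927; $34,927; $34,927; $34,927; $34,927; $34,927; $34,927; $34,927; $34,927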